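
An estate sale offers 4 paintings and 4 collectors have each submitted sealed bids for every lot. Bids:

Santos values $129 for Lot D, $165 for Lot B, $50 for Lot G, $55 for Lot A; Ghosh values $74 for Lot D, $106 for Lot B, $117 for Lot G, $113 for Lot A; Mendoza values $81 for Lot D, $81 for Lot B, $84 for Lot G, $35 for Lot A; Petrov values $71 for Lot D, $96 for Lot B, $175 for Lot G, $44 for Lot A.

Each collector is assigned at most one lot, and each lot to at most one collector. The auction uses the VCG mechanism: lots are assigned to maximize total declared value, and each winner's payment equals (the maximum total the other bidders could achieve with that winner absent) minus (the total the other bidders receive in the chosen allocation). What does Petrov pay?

Petrov pays $4.

Efficient allocation: Santos→Lot B ($165), Ghosh→Lot A ($113), Mendoza→Lot D ($81), Petrov→Lot G ($175); total welfare W = $534.
Petrov receives Lot G at value $175, so the others get W − 175 = $359.
Without Petrov: best allocation of the remaining 3 bidders over all 4 lots is Santos→Lot B ($165), Ghosh→Lot G ($117), Mendoza→Lot D ($81), total $363.
VCG payment = (others' best without Petrov) − (others' welfare with Petrov) = 363 − 359 = $4.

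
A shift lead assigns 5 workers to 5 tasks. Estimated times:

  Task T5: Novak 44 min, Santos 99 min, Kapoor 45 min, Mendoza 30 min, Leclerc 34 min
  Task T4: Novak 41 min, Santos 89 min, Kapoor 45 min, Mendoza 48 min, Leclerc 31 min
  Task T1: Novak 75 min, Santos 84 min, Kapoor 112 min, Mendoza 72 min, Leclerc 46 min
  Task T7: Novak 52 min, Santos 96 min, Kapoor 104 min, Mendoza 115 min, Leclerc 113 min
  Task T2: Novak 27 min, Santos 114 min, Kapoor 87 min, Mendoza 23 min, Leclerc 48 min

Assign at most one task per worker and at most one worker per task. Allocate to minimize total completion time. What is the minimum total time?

Optimal: Novak→Task T7 (52 min), Santos→Task T1 (84 min), Kapoor→Task T5 (45 min), Mendoza→Task T2 (23 min), Leclerc→Task T4 (31 min) — total 52+84+45+23+31 = 235 min.
Checked against all permutations: 235 min is optimal.

Min total: 235 min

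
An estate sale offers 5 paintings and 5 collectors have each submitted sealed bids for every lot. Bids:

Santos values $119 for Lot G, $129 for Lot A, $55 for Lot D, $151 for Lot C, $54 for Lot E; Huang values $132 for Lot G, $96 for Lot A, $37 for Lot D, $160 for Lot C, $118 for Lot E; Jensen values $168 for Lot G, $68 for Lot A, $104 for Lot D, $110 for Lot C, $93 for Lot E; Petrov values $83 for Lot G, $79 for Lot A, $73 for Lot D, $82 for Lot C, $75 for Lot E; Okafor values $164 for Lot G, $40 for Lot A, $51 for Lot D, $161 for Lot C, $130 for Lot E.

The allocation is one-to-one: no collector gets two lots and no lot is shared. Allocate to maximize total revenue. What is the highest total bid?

Optimal: Santos→Lot A ($129), Huang→Lot C ($160), Jensen→Lot G ($168), Petrov→Lot D ($73), Okafor→Lot E ($130) — total 129+160+168+73+130 = $660.
Column-greedy (each lot in turn goes to its best remaining collector) gives $649, worse by 11.
Swapping Petrov↔Jensen (Petrov→Lot G $83, Jensen→Lot D $104) loses 54.

Max total: $660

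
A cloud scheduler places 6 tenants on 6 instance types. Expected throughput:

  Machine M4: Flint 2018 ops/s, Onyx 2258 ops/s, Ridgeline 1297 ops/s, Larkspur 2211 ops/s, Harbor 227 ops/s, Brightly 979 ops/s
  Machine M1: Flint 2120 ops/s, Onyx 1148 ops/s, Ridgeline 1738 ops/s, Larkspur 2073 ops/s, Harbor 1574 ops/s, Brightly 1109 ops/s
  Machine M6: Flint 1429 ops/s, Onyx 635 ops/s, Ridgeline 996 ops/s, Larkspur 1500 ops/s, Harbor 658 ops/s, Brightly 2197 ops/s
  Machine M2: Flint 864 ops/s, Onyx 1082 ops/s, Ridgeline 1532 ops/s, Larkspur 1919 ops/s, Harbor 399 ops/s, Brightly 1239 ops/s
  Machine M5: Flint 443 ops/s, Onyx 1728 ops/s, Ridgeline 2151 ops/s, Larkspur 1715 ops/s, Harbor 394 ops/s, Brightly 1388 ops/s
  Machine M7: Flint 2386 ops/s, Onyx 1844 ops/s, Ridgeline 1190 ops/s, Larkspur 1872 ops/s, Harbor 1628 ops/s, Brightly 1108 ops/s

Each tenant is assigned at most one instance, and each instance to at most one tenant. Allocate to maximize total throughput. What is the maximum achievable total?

Maximum total: 12485 ops/s

Optimal: Flint→Machine M7 (2386 ops/s), Onyx→Machine M4 (2258 ops/s), Ridgeline→Machine M5 (2151 ops/s), Larkspur→Machine M2 (1919 ops/s), Harbor→Machine M1 (1574 ops/s), Brightly→Machine M6 (2197 ops/s) — total 2386+2258+2151+1919+1574+2197 = 12485 ops/s.
Row-greedy (each tenant in turn takes its best remaining instance) gives 10765 ops/s, worse by 1720.
Next-best assignment: Flint→Machine M1, Onyx→Machine M4, Ridgeline→Machine M5, Larkspur→Machine M2, Harbor→Machine M7, Brightly→Machine M6 = 12273 ops/s.
Every other assignment is strictly worse.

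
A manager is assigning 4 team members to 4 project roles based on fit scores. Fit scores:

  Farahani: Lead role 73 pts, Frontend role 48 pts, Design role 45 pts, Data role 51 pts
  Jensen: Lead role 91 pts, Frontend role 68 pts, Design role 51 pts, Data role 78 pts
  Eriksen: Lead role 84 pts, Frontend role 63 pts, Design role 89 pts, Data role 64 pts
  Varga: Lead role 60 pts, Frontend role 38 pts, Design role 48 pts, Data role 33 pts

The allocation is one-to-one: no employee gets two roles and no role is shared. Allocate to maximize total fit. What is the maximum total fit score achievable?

Optimal: Farahani→Lead role (73 pts), Jensen→Data role (78 pts), Eriksen→Design role (89 pts), Varga→Frontend role (38 pts) — total 73+78+89+38 = 278 pts.
Column-greedy (each role in turn goes to its best remaining employee) gives 253 pts, worse by 25.

Max total: 278 pts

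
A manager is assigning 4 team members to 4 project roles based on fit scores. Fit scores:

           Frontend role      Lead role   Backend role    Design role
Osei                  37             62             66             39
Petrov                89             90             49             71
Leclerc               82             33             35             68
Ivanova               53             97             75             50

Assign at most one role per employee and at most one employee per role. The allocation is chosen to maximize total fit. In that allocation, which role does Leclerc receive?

Optimal: Osei→Backend role (66 pts), Petrov→Frontend role (89 pts), Leclerc→Design role (68 pts), Ivanova→Lead role (97 pts) — total 66+89+68+97 = 320 pts.
Next-best assignment: Osei→Backend role, Petrov→Design role, Leclerc→Frontend role, Ivanova→Lead role = 316 pts.
Checked against all permutations: 320 pts is optimal.
Leclerc's own top role is Frontend role (82 pts), but forcing Leclerc→Frontend role and reassigning the rest optimally gives only 316 pts — worse by 4.

Leclerc receives Design role.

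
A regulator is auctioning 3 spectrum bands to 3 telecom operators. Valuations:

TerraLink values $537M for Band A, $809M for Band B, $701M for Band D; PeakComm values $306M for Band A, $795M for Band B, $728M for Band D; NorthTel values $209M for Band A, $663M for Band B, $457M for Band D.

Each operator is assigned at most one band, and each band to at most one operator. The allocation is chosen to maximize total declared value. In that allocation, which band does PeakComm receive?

PeakComm receives Band D.

Optimal: TerraLink→Band A ($537M), PeakComm→Band D ($728M), NorthTel→Band B ($663M) — total 537+728+663 = $1928M.
Max-entry greedy (repeatedly take the single best remaining cell) gives $1746M, worse by 182.
Next-best assignment: TerraLink→Band A, PeakComm→Band B, NorthTel→Band D = $1789M.
Swapping TerraLink↔PeakComm (TerraLink→Band D $701M, PeakComm→Band A $306M) loses 258.
Every other assignment is strictly worse.
PeakComm's own top band is Band B ($795M), but forcing PeakComm→Band B and reassigning the rest optimally gives only $1789M — worse by 139.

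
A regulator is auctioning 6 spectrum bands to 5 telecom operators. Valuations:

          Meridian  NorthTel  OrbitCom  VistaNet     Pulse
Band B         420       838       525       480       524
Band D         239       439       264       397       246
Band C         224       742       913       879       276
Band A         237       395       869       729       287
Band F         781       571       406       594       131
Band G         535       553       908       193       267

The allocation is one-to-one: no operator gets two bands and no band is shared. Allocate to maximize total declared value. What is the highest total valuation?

Maximum total: $3693M

Optimal: Meridian→Band F ($781M), NorthTel→Band B ($838M), OrbitCom→Band G ($908M), VistaNet→Band C ($879M), Pulse→Band A ($287M) — total 781+838+908+879+287 = $3693M.
Max-entry greedy (repeatedly take the single best remaining cell) gives $3528M, worse by 165.
Next-best assignment: Meridian→Band F, NorthTel→Band C, OrbitCom→Band G, VistaNet→Band A, Pulse→Band B = $3684M.
Every other assignment is strictly worse.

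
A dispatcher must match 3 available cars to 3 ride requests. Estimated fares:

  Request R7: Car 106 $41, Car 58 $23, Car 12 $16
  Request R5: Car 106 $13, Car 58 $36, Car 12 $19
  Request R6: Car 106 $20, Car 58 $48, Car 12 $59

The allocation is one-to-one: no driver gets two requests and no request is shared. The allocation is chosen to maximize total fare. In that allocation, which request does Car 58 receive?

Optimal: Car 106→Request R7 ($41), Car 58→Request R5 ($36), Car 12→Request R6 ($59) — total 41+36+59 = $136.
Row-greedy (each driver in turn takes its best remaining request) gives $108, worse by 28.
Next-best assignment: Car 106→Request R7, Car 58→Request R6, Car 12→Request R5 = $108.
Car 58's own top request is Request R6 ($48), but forcing Car 58→Request R6 and reassigning the rest optimally gives only $108 — worse by 28.

Car 58 receives Request R5.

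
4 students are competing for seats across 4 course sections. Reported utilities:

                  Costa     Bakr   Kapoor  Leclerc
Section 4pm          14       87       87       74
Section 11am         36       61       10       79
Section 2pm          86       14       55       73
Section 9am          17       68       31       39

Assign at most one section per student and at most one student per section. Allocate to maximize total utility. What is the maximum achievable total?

Maximum total: 320 points

Optimal: Costa→Section 2pm (86 points), Bakr→Section 9am (68 points), Kapoor→Section 4pm (87 points), Leclerc→Section 11am (79 points) — total 86+68+87+79 = 320 points.
Swapping Kapoor↔Bakr (Kapoor→Section 9am 31 points, Bakr→Section 4pm 87 points) loses 37.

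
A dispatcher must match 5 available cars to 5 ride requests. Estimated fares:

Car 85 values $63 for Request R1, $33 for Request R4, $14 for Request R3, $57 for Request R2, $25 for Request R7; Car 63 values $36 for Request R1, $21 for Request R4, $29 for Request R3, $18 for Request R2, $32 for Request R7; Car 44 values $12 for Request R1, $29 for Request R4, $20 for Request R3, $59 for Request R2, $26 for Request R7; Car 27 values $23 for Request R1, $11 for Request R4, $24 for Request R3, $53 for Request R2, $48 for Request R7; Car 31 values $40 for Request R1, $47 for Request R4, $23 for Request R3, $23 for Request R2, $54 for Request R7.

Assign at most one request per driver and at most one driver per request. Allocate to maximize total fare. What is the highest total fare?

This is a one-to-one assignment (maximum-weight bipartite matching).
Optimal: Car 85→Request R1 ($63), Car 63→Request R3 ($29), Car 44→Request R2 ($59), Car 27→Request R7 ($48), Car 31→Request R4 ($47) — total 63+29+59+48+47 = $246.
Row-greedy (each driver in turn takes its best remaining request) gives $225, worse by 21.
Swapping Car 44↔Car 31 (Car 44→Request R4 $29, Car 31→Request R2 $23) loses 54.
No other one-to-one assignment exceeds $246.

Maximum total: $246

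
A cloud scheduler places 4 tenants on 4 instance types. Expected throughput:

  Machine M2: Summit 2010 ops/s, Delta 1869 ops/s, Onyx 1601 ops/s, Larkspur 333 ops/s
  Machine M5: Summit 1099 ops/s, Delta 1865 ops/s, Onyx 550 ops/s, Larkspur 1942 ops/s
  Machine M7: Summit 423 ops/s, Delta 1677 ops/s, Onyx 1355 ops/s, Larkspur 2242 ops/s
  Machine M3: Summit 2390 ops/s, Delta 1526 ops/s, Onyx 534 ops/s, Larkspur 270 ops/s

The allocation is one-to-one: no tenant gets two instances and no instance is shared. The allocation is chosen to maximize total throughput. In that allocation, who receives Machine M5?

Delta receives Machine M5.

Optimal: Summit→Machine M3 (2390 ops/s), Delta→Machine M5 (1865 ops/s), Onyx→Machine M2 (1601 ops/s), Larkspur→Machine M7 (2242 ops/s) — total 2390+1865+1601+2242 = 8098 ops/s.
Max-entry greedy (repeatedly take the single best remaining cell) gives 7051 ops/s, worse by 1047.
Delta's own top instance is Machine M2 (1869 ops/s), but forcing Delta→Machine M2 and reassigning the rest optimally gives only 7556 ops/s — worse by 542.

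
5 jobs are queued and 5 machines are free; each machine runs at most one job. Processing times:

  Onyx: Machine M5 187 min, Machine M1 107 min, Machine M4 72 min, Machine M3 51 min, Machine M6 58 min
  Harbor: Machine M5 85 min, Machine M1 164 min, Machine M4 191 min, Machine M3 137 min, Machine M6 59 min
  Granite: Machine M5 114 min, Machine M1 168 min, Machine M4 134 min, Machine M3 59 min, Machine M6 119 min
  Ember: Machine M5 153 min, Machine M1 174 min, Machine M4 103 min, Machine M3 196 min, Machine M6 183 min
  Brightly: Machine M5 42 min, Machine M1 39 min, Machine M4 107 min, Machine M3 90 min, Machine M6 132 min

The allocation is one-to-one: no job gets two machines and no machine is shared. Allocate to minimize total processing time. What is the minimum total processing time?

Optimal: Onyx→Machine M6 (58 min), Harbor→Machine M5 (85 min), Granite→Machine M3 (59 min), Ember→Machine M4 (103 min), Brightly→Machine M1 (39 min) — total 58+85+59+103+39 = 344 min.
Column-greedy (each machine in turn goes to its cheapest remaining job) gives 370 min, worse by 26.
Next-best assignment: Onyx→Machine M3, Harbor→Machine M6, Granite→Machine M5, Ember→Machine M4, Brightly→Machine M1 = 366 min.
Swapping Onyx↔Brightly (Onyx→Machine M1 107 min, Brightly→Machine M6 132 min) adds 142.
Checked against all permutations: 344 min is optimal.

Minimum total: 344 min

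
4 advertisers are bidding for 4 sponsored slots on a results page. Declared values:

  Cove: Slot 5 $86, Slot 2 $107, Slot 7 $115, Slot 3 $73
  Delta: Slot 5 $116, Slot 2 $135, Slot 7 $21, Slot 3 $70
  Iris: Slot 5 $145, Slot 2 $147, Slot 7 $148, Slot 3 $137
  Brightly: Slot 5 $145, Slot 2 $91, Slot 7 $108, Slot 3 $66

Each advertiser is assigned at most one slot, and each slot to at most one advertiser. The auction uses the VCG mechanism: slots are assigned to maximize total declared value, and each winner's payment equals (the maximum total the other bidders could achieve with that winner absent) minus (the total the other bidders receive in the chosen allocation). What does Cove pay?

Efficient allocation: Cove→Slot 7 ($115), Delta→Slot 2 ($135), Iris→Slot 3 ($137), Brightly→Slot 5 ($145); total welfare W = $532.
Cove receives Slot 7 at value $115, so the others get W − 115 = $417.
Without Cove: best allocation of the remaining 3 bidders over all 4 slots is Delta→Slot 2 ($135), Iris→Slot 7 ($148), Brightly→Slot 5 ($145), total $428.
VCG payment = (others' best without Cove) − (others' welfare with Cove) = 428 − 417 = $11.

Cove pays $11.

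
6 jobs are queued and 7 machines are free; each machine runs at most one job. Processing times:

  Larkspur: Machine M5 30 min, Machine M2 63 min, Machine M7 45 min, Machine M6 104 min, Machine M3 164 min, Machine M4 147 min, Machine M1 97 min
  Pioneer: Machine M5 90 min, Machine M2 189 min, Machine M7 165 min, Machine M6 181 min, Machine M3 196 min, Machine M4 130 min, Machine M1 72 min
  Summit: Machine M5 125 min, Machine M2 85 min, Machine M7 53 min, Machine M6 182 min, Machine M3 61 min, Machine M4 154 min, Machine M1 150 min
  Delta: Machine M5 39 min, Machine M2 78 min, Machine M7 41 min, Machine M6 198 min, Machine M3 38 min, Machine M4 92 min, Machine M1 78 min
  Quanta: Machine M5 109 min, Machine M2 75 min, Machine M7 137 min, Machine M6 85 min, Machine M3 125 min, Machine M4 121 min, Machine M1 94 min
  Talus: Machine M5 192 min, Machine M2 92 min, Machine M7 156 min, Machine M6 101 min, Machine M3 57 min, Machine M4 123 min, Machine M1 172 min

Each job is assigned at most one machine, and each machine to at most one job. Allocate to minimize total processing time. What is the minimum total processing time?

Treat this as an assignment problem: match each job to one machine.
Optimal: Larkspur→Machine M5 (30 min), Pioneer→Machine M1 (72 min), Summit→Machine M7 (53 min), Delta→Machine M3 (38 min), Quanta→Machine M2 (75 min), Talus→Machine M6 (101 min) — total 30+72+53+38+75+101 = 369 min.
Swapping Quanta↔Delta (Quanta→Machine M3 125 min, Delta→Machine M2 78 min) adds 90.
Checked against all permutations: 369 min is optimal.

Minimum total: 369 min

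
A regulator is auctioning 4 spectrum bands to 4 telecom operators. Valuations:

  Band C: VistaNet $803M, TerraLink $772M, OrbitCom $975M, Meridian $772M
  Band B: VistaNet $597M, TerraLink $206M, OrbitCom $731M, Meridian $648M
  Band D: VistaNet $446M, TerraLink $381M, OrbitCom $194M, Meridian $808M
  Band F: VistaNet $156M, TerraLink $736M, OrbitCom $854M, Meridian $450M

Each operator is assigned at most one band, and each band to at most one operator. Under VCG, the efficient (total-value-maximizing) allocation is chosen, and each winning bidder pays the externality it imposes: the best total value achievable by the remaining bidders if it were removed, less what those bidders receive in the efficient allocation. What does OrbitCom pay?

Efficient allocation: VistaNet→Band B ($597M), TerraLink→Band F ($736M), OrbitCom→Band C ($975M), Meridian→Band D ($808M); total welfare W = $3116M.
OrbitCom receives Band C at value $975M, so the others get W − 975 = $2141M.
Without OrbitCom: best allocation of the remaining 3 bidders over all 4 bands is VistaNet→Band C ($803M), TerraLink→Band F ($736M), Meridian→Band D ($808M), total $2347M.
VCG payment = (others' best without OrbitCom) − (others' welfare with OrbitCom) = 2347 − 2141 = $206M.

OrbitCom pays $206M.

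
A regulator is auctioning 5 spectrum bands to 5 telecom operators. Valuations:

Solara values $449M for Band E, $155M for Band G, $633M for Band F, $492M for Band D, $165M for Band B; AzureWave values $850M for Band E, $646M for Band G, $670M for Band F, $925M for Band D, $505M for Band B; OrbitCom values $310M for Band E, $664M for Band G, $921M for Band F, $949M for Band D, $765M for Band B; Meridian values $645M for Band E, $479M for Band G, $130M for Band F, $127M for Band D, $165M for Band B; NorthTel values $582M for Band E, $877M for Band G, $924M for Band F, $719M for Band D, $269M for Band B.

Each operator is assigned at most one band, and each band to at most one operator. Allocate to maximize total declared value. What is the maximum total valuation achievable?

Treat this as an assignment problem: match each operator to one band.
Optimal: Solara→Band F ($633M), AzureWave→Band D ($925M), OrbitCom→Band B ($765M), Meridian→Band E ($645M), NorthTel→Band G ($877M) — total 633+925+765+645+877 = $3845M.
Max-entry greedy (repeatedly take the single best remaining cell) gives $3367M, worse by 478.
Next-best assignment: Solara→Band F, AzureWave→Band B, OrbitCom→Band D, Meridian→Band E, NorthTel→Band G = $3609M.
Swapping Solara↔OrbitCom (Solara→Band B $165M, OrbitCom→Band F $921M) loses 312.

Max total: $3845M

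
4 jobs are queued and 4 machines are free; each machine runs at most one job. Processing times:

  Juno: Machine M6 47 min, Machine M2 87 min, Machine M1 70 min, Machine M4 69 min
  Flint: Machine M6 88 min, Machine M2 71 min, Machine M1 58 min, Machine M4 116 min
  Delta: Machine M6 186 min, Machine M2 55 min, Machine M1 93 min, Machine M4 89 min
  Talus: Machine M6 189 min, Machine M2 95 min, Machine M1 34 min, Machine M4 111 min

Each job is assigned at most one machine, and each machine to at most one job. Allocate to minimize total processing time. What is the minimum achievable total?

Minimum total: 241 min

Optimal: Juno→Machine M6 (47 min), Flint→Machine M2 (71 min), Delta→Machine M4 (89 min), Talus→Machine M1 (34 min) — total 47+71+89+34 = 241 min.
Every other assignment is strictly worse.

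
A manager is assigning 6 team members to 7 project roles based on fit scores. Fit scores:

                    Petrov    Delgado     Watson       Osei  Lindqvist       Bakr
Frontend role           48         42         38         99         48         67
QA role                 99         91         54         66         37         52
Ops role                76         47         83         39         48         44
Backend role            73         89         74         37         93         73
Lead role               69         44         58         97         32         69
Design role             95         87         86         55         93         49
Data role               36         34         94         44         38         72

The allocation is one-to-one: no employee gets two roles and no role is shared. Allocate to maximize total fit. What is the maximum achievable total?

This is the linear assignment problem.
Optimal: Petrov→QA role (99 pts), Delgado→Backend role (89 pts), Watson→Data role (94 pts), Osei→Frontend role (99 pts), Lindqvist→Design role (93 pts), Bakr→Lead role (69 pts) — total 99+89+94+99+93+69 = 543 pts.
Max-entry greedy (repeatedly take the single best remaining cell) gives 541 pts, worse by 2.
Checked against all permutations: 543 pts is optimal.

Maximum total: 543 pts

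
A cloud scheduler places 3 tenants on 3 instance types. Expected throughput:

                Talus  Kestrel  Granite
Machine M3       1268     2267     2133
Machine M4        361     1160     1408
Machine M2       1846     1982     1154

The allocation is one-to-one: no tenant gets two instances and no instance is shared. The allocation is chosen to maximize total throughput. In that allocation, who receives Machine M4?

This is a one-to-one assignment (maximum-weight bipartite matching).
Optimal: Talus→Machine M2 (1846 ops/s), Kestrel→Machine M3 (2267 ops/s), Granite→Machine M4 (1408 ops/s) — total 1846+2267+1408 = 5521 ops/s.
Swapping Talus↔Granite (Talus→Machine M4 361 ops/s, Granite→Machine M2 1154 ops/s) loses 1739.
Granite's own top instance is Machine M3 (2133 ops/s), but forcing Granite→Machine M3 and reassigning the rest optimally gives only 5139 ops/s — worse by 382.

Granite receives Machine M4.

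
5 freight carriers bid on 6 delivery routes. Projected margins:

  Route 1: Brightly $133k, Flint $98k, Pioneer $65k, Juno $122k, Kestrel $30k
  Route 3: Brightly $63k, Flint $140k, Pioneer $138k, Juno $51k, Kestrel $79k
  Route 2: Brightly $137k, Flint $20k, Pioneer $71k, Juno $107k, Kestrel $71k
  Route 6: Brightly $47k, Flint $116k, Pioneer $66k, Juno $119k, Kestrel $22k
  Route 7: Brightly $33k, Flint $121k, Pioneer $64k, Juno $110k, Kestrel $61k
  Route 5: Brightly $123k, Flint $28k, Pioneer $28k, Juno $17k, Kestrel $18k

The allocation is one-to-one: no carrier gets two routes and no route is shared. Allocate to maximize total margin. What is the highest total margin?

Optimal: Brightly→Route 1 ($133k), Flint→Route 7 ($121k), Pioneer→Route 3 ($138k), Juno→Route 6 ($119k), Kestrel→Route 2 ($71k) — total 133+121+138+119+71 = $582k.
Column-greedy (each route in turn goes to its best remaining carrier) gives $507k, worse by 75.
Next-best assignment: Brightly→Route 5, Flint→Route 7, Pioneer→Route 3, Juno→Route 1, Kestrel→Route 2 = $575k.
Swapping Brightly↔Pioneer (Brightly→Route 3 $63k, Pioneer→Route 1 $65k) loses 143.

Max total: $582k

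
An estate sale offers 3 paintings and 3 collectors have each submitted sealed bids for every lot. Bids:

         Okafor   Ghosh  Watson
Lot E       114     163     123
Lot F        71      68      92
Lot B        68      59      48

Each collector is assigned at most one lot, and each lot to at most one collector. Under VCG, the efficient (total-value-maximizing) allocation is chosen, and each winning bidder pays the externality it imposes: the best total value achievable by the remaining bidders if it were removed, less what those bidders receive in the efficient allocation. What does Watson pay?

Watson pays $3.

Efficient allocation: Okafor→Lot B ($68), Ghosh→Lot E ($163), Watson→Lot F ($92); total welfare W = $323.
Watson receives Lot F at value $92, so the others get W − 92 = $231.
Without Watson: best allocation of the remaining 2 bidders over all 3 lots is Okafor→Lot F ($71), Ghosh→Lot E ($163), total $234.
VCG payment = (others' best without Watson) − (others' welfare with Watson) = 234 − 231 = $3.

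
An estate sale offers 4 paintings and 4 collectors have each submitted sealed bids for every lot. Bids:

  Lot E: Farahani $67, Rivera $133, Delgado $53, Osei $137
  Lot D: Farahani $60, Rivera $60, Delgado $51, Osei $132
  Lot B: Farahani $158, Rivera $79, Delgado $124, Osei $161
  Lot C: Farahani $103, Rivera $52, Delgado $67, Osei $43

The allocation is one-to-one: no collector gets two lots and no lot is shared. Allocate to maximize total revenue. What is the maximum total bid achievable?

This is a one-to-one assignment (maximum-weight bipartite matching).
Optimal: Farahani→Lot C ($103), Rivera→Lot E ($133), Delgado→Lot B ($124), Osei→Lot D ($132) — total 103+133+124+132 = $492.
Next-best assignment: Farahani→Lot B, Rivera→Lot E, Delgado→Lot C, Osei→Lot D = $490.

Maximum total: $492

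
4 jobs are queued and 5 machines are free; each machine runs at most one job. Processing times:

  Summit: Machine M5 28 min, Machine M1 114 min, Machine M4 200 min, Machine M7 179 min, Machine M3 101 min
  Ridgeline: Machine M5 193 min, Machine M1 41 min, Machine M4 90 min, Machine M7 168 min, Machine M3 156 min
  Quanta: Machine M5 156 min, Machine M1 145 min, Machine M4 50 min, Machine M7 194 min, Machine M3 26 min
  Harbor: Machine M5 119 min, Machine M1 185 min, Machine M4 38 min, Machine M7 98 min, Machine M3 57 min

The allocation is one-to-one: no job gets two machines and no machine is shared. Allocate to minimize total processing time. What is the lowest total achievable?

Min total: 133 min

This is a one-to-one assignment (minimum-cost bipartite matching).
Optimal: Summit→Machine M5 (28 min), Ridgeline→Machine M1 (41 min), Quanta→Machine M3 (26 min), Harbor→Machine M4 (38 min) — total 28+41+26+38 = 133 min.
Column-greedy (each machine in turn goes to its cheapest remaining job) gives 301 min, worse by 168.
Swapping Ridgeline↔Quanta (Ridgeline→Machine M3 156 min, Quanta→Machine M1 145 min) adds 234.
Checked against all permutations: 133 min is optimal.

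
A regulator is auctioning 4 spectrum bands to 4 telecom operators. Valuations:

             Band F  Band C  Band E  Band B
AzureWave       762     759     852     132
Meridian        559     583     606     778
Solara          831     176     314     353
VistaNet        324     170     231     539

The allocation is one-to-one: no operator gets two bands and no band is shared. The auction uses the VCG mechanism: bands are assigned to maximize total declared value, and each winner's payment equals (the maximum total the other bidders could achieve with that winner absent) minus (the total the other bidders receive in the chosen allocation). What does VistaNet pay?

VistaNet pays $195M.

Efficient allocation: AzureWave→Band E ($852M), Meridian→Band C ($583M), Solara→Band F ($831M), VistaNet→Band B ($539M); total welfare W = $2805M.
VistaNet receives Band B at value $539M, so the others get W − 539 = $2266M.
Without VistaNet: best allocation of the remaining 3 bidders over all 4 bands is AzureWave→Band E ($852M), Meridian→Band B ($778M), Solara→Band F ($831M), total $2461M.
VCG payment = (others' best without VistaNet) − (others' welfare with VistaNet) = 2461 − 2266 = $195M.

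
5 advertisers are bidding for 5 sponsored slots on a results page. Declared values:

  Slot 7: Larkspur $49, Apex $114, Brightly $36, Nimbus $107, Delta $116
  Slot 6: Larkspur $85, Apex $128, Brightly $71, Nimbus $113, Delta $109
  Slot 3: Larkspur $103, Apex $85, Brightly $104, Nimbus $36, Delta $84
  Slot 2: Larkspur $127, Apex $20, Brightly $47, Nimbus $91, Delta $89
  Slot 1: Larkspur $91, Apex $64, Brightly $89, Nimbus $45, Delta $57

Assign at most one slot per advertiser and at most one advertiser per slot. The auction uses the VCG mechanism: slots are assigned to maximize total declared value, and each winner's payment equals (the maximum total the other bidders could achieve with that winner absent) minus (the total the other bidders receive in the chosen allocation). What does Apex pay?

Apex pays $53.

Efficient allocation: Larkspur→Slot 2 ($127), Apex→Slot 6 ($128), Brightly→Slot 1 ($89), Nimbus→Slot 7 ($107), Delta→Slot 3 ($84); total welfare W = $535.
Apex receives Slot 6 at value $128, so the others get W − 128 = $407.
Without Apex: best allocation of the remaining 4 bidders over all 5 slots is Larkspur→Slot 2 ($127), Brightly→Slot 3 ($104), Nimbus→Slot 6 ($113), Delta→Slot 7 ($116), total $460.
VCG payment = (others' best without Apex) − (others' welfare with Apex) = 460 − 407 = $53.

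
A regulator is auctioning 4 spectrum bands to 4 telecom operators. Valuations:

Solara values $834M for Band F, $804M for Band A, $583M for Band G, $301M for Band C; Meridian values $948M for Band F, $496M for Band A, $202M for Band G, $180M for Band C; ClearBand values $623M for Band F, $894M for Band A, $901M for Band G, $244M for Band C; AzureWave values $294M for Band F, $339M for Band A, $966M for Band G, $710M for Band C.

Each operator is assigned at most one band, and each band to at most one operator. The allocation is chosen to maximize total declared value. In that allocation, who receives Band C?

This is a one-to-one assignment (maximum-weight bipartite matching).
Optimal: Solara→Band A ($804M), Meridian→Band F ($948M), ClearBand→Band G ($901M), AzureWave→Band C ($710M) — total 804+948+901+710 = $3363M.
Max-entry greedy (repeatedly take the single best remaining cell) gives $3109M, worse by 254.
Swapping Meridian↔Solara (Meridian→Band A $496M, Solara→Band F $834M) loses 422.
Checked against all permutations: $3363M is optimal.
AzureWave's own top band is Band G ($966M), but forcing AzureWave→Band G and reassigning the rest optimally gives only $3109M — worse by 254.

AzureWave receives Band C.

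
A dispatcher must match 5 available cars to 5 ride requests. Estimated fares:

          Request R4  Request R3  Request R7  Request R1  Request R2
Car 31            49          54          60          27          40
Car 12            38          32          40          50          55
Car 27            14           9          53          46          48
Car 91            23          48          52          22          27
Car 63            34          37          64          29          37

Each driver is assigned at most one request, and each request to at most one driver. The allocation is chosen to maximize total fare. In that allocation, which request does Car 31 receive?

Car 31 receives Request R4.

This is the linear assignment problem.
Optimal: Car 31→Request R4 ($49), Car 12→Request R2 ($55), Car 27→Request R1 ($46), Car 91→Request R3 ($48), Car 63→Request R7 ($64) — total 49+55+46+48+64 = $262.
Max-entry greedy (repeatedly take the single best remaining cell) gives $242, worse by 20.
Next-best assignment: Car 31→Request R4, Car 12→Request R1, Car 27→Request R2, Car 91→Request R3, Car 63→Request R7 = $259.
Swapping Car 63↔Car 31 (Car 63→Request R4 $34, Car 31→Request R7 $60) loses 19.
No other one-to-one assignment exceeds $262.
Car 31's own top request is Request R7 ($60), but forcing Car 31→Request R7 and reassigning the rest optimally gives only $243 — worse by 19.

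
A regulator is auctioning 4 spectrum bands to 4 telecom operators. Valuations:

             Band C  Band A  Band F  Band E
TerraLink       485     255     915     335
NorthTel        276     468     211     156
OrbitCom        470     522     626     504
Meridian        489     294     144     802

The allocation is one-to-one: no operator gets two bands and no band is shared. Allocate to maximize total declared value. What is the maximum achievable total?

Optimal: TerraLink→Band F ($915M), NorthTel→Band A ($468M), OrbitCom→Band C ($470M), Meridian→Band E ($802M) — total 915+468+470+802 = $2655M.
Row-greedy (each operator in turn takes its best remaining band) gives $2376M, worse by 279.
Swapping NorthTel↔OrbitCom (NorthTel→Band C $276M, OrbitCom→Band A $522M) loses 140.
No other one-to-one assignment exceeds $2655M.

Max total: $2655M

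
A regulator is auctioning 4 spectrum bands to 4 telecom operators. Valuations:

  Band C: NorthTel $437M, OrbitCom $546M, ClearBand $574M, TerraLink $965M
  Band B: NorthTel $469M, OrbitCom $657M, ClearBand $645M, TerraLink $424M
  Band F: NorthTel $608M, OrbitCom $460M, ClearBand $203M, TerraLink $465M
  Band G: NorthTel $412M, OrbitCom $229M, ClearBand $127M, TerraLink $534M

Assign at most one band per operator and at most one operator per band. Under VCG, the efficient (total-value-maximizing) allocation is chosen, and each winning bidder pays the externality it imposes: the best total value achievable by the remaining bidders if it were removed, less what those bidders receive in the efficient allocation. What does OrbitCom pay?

OrbitCom pays $196M.

Efficient allocation: NorthTel→Band G ($412M), OrbitCom→Band F ($460M), ClearBand→Band B ($645M), TerraLink→Band C ($965M); total welfare W = $2482M.
OrbitCom receives Band F at value $460M, so the others get W − 460 = $2022M.
Without OrbitCom: best allocation of the remaining 3 bidders over all 4 bands is NorthTel→Band F ($608M), ClearBand→Band B ($645M), TerraLink→Band C ($965M), total $2218M.
VCG payment = (others' best without OrbitCom) − (others' welfare with OrbitCom) = 2218 − 2022 = $196M.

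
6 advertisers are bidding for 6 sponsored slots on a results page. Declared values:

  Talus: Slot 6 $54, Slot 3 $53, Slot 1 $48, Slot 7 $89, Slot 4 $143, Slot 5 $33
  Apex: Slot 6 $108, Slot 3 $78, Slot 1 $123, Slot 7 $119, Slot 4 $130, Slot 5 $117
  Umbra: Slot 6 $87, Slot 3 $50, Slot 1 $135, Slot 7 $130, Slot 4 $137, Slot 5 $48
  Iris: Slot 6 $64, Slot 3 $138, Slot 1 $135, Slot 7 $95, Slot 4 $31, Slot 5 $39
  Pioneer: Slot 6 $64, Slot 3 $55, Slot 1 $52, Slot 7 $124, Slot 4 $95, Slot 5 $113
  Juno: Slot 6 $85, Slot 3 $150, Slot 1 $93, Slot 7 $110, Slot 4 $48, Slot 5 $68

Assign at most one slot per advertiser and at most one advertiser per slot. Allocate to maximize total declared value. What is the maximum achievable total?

Optimal: Talus→Slot 4 ($143), Apex→Slot 6 ($108), Umbra→Slot 7 ($130), Iris→Slot 1 ($135), Pioneer→Slot 5 ($113), Juno→Slot 3 ($150) — total 143+108+130+135+113+150 = $779.
Column-greedy (each slot in turn goes to its best remaining advertiser) gives $699, worse by 80.
Checked against all permutations: $779 is optimal.

Maximum total: $779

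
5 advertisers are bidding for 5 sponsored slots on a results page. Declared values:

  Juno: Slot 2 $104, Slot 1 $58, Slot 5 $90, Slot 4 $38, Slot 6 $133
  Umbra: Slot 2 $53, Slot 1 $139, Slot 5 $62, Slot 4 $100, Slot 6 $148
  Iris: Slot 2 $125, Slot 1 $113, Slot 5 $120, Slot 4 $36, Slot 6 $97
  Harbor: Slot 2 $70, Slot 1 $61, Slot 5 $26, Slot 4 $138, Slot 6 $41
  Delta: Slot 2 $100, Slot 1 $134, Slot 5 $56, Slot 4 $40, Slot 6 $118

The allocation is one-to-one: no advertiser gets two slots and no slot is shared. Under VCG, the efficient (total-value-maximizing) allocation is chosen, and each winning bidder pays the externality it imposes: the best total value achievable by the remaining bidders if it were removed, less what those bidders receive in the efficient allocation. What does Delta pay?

Delta pays $25.

Efficient allocation: Juno→Slot 2 ($104), Umbra→Slot 6 ($148), Iris→Slot 5 ($120), Harbor→Slot 4 ($138), Delta→Slot 1 ($134); total welfare W = $644.
Delta receives Slot 1 at value $134, so the others get W − 134 = $510.
Without Delta: best allocation of the remaining 4 bidders over all 5 slots is Juno→Slot 6 ($133), Umbra→Slot 1 ($139), Iris→Slot 2 ($125), Harbor→Slot 4 ($138), total $535.
VCG payment = (others' best without Delta) − (others' welfare with Delta) = 535 − 510 = $25.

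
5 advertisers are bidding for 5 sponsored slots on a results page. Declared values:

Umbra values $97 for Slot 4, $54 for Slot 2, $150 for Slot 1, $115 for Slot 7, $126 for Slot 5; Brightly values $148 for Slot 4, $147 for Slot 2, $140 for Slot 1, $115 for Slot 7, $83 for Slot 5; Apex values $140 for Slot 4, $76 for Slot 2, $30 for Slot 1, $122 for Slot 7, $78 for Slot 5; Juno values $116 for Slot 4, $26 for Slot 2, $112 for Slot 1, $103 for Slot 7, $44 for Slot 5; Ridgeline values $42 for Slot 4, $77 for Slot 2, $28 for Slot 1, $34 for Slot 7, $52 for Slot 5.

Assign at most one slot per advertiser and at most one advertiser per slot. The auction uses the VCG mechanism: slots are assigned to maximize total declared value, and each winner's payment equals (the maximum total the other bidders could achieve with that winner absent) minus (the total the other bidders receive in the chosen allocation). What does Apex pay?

Efficient allocation: Umbra→Slot 1 ($150), Brightly→Slot 2 ($147), Apex→Slot 4 ($140), Juno→Slot 7 ($103), Ridgeline→Slot 5 ($52); total welfare W = $592.
Apex receives Slot 4 at value $140, so the others get W − 140 = $452.
Without Apex: best allocation of the remaining 4 bidders over all 5 slots is Umbra→Slot 1 ($150), Brightly→Slot 4 ($148), Juno→Slot 7 ($103), Ridgeline→Slot 2 ($77), total $478.
VCG payment = (others' best without Apex) − (others' welfare with Apex) = 478 − 452 = $26.

Apex pays $26.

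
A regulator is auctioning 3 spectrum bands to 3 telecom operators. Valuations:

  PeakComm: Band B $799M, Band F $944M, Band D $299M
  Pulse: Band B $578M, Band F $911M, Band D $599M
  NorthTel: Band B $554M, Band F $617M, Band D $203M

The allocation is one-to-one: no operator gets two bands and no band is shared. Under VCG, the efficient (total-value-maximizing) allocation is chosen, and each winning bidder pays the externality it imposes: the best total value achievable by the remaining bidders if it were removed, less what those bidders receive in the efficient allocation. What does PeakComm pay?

Efficient allocation: PeakComm→Band F ($944M), Pulse→Band D ($599M), NorthTel→Band B ($554M); total welfare W = $2097M.
PeakComm receives Band F at value $944M, so the others get W − 944 = $1153M.
Without PeakComm: best allocation of the remaining 2 bidders over all 3 bands is Pulse→Band F ($911M), NorthTel→Band B ($554M), total $1465M.
VCG payment = (others' best without PeakComm) − (others' welfare with PeakComm) = 1465 − 1153 = $312M.

PeakComm pays $312M.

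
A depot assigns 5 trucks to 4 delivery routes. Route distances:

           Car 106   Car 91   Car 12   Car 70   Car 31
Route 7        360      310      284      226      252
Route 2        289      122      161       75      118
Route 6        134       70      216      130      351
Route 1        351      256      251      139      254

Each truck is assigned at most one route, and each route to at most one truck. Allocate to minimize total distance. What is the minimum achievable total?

Optimal: Car 12→Route 7 (284 km), Car 31→Route 2 (118 km), Car 91→Route 6 (70 km), Car 70→Route 1 (139 km) — total 284+118+70+139 = 611 km.
Column-greedy (each route in turn goes to its cheapest remaining truck) gives 665 km, worse by 54.

Minimum total: 611 km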